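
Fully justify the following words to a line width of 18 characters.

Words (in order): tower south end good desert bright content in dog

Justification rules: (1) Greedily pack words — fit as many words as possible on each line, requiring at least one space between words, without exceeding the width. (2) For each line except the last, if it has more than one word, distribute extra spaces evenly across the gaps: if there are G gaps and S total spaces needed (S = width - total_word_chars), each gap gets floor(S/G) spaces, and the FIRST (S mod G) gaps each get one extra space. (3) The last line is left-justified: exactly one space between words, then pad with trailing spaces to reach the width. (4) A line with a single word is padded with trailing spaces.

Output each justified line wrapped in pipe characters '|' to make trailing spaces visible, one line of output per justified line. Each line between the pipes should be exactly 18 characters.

Line 1: ['tower', 'south', 'end'] (min_width=15, slack=3)
Line 2: ['good', 'desert', 'bright'] (min_width=18, slack=0)
Line 3: ['content', 'in', 'dog'] (min_width=14, slack=4)

Answer: |tower   south  end|
|good desert bright|
|content in dog    |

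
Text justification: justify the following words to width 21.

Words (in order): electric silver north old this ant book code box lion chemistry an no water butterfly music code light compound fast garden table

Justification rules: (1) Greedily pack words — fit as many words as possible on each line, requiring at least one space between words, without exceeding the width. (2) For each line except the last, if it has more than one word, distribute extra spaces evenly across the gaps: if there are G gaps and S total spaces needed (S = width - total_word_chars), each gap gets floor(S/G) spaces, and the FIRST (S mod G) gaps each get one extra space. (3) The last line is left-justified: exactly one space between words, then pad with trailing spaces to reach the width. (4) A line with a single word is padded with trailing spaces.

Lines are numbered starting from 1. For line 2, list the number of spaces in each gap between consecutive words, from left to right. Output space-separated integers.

Answer: 3 2 2

Derivation:
Line 1: ['electric', 'silver', 'north'] (min_width=21, slack=0)
Line 2: ['old', 'this', 'ant', 'book'] (min_width=17, slack=4)
Line 3: ['code', 'box', 'lion'] (min_width=13, slack=8)
Line 4: ['chemistry', 'an', 'no', 'water'] (min_width=21, slack=0)
Line 5: ['butterfly', 'music', 'code'] (min_width=20, slack=1)
Line 6: ['light', 'compound', 'fast'] (min_width=19, slack=2)
Line 7: ['garden', 'table'] (min_width=12, slack=9)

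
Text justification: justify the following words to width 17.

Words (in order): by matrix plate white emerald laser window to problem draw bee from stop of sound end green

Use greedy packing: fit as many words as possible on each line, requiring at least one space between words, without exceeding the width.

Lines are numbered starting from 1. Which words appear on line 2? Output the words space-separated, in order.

Answer: white emerald

Derivation:
Line 1: ['by', 'matrix', 'plate'] (min_width=15, slack=2)
Line 2: ['white', 'emerald'] (min_width=13, slack=4)
Line 3: ['laser', 'window', 'to'] (min_width=15, slack=2)
Line 4: ['problem', 'draw', 'bee'] (min_width=16, slack=1)
Line 5: ['from', 'stop', 'of'] (min_width=12, slack=5)
Line 6: ['sound', 'end', 'green'] (min_width=15, slack=2)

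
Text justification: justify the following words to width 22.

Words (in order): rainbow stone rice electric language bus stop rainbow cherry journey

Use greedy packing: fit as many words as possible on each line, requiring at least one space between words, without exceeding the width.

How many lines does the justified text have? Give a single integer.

Line 1: ['rainbow', 'stone', 'rice'] (min_width=18, slack=4)
Line 2: ['electric', 'language', 'bus'] (min_width=21, slack=1)
Line 3: ['stop', 'rainbow', 'cherry'] (min_width=19, slack=3)
Line 4: ['journey'] (min_width=7, slack=15)
Total lines: 4

Answer: 4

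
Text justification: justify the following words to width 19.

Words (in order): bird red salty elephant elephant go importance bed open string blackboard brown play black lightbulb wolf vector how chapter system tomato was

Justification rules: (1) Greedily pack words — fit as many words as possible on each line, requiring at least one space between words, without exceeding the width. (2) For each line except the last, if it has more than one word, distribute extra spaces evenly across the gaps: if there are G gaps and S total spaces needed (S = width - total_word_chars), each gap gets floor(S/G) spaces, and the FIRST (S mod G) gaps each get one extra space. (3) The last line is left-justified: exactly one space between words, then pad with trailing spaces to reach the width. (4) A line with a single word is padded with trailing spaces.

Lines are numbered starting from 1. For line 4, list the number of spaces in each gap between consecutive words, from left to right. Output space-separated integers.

Answer: 9

Derivation:
Line 1: ['bird', 'red', 'salty'] (min_width=14, slack=5)
Line 2: ['elephant', 'elephant'] (min_width=17, slack=2)
Line 3: ['go', 'importance', 'bed'] (min_width=17, slack=2)
Line 4: ['open', 'string'] (min_width=11, slack=8)
Line 5: ['blackboard', 'brown'] (min_width=16, slack=3)
Line 6: ['play', 'black'] (min_width=10, slack=9)
Line 7: ['lightbulb', 'wolf'] (min_width=14, slack=5)
Line 8: ['vector', 'how', 'chapter'] (min_width=18, slack=1)
Line 9: ['system', 'tomato', 'was'] (min_width=17, slack=2)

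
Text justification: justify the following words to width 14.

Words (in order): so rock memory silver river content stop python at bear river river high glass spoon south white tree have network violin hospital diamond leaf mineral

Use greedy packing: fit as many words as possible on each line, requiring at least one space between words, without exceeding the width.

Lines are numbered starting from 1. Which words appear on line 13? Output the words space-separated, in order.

Line 1: ['so', 'rock', 'memory'] (min_width=14, slack=0)
Line 2: ['silver', 'river'] (min_width=12, slack=2)
Line 3: ['content', 'stop'] (min_width=12, slack=2)
Line 4: ['python', 'at', 'bear'] (min_width=14, slack=0)
Line 5: ['river', 'river'] (min_width=11, slack=3)
Line 6: ['high', 'glass'] (min_width=10, slack=4)
Line 7: ['spoon', 'south'] (min_width=11, slack=3)
Line 8: ['white', 'tree'] (min_width=10, slack=4)
Line 9: ['have', 'network'] (min_width=12, slack=2)
Line 10: ['violin'] (min_width=6, slack=8)
Line 11: ['hospital'] (min_width=8, slack=6)
Line 12: ['diamond', 'leaf'] (min_width=12, slack=2)
Line 13: ['mineral'] (min_width=7, slack=7)

Answer: mineral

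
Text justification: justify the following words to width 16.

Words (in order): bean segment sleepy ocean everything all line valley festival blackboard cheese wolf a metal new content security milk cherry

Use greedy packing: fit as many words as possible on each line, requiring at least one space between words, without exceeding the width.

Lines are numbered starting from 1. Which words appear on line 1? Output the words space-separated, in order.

Line 1: ['bean', 'segment'] (min_width=12, slack=4)
Line 2: ['sleepy', 'ocean'] (min_width=12, slack=4)
Line 3: ['everything', 'all'] (min_width=14, slack=2)
Line 4: ['line', 'valley'] (min_width=11, slack=5)
Line 5: ['festival'] (min_width=8, slack=8)
Line 6: ['blackboard'] (min_width=10, slack=6)
Line 7: ['cheese', 'wolf', 'a'] (min_width=13, slack=3)
Line 8: ['metal', 'new'] (min_width=9, slack=7)
Line 9: ['content', 'security'] (min_width=16, slack=0)
Line 10: ['milk', 'cherry'] (min_width=11, slack=5)

Answer: bean segment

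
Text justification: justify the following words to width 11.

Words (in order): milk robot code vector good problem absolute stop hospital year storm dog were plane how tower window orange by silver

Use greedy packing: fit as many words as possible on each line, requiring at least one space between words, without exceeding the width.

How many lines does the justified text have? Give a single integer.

Answer: 14

Derivation:
Line 1: ['milk', 'robot'] (min_width=10, slack=1)
Line 2: ['code', 'vector'] (min_width=11, slack=0)
Line 3: ['good'] (min_width=4, slack=7)
Line 4: ['problem'] (min_width=7, slack=4)
Line 5: ['absolute'] (min_width=8, slack=3)
Line 6: ['stop'] (min_width=4, slack=7)
Line 7: ['hospital'] (min_width=8, slack=3)
Line 8: ['year', 'storm'] (min_width=10, slack=1)
Line 9: ['dog', 'were'] (min_width=8, slack=3)
Line 10: ['plane', 'how'] (min_width=9, slack=2)
Line 11: ['tower'] (min_width=5, slack=6)
Line 12: ['window'] (min_width=6, slack=5)
Line 13: ['orange', 'by'] (min_width=9, slack=2)
Line 14: ['silver'] (min_width=6, slack=5)
Total lines: 14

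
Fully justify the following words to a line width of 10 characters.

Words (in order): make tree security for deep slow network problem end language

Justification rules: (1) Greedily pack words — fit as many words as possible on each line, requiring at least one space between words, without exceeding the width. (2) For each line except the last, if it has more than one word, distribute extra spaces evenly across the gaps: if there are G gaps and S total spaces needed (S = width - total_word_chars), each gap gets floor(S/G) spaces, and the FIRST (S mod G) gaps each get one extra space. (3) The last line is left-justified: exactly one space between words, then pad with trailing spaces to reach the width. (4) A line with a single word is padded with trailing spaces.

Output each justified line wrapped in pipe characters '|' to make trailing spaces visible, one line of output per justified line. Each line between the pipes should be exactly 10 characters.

Line 1: ['make', 'tree'] (min_width=9, slack=1)
Line 2: ['security'] (min_width=8, slack=2)
Line 3: ['for', 'deep'] (min_width=8, slack=2)
Line 4: ['slow'] (min_width=4, slack=6)
Line 5: ['network'] (min_width=7, slack=3)
Line 6: ['problem'] (min_width=7, slack=3)
Line 7: ['end'] (min_width=3, slack=7)
Line 8: ['language'] (min_width=8, slack=2)

Answer: |make  tree|
|security  |
|for   deep|
|slow      |
|network   |
|problem   |
|end       |
|language  |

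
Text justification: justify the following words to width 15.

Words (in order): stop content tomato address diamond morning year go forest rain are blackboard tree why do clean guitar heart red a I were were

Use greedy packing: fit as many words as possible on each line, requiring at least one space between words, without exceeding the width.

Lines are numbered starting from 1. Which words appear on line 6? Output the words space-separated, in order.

Line 1: ['stop', 'content'] (min_width=12, slack=3)
Line 2: ['tomato', 'address'] (min_width=14, slack=1)
Line 3: ['diamond', 'morning'] (min_width=15, slack=0)
Line 4: ['year', 'go', 'forest'] (min_width=14, slack=1)
Line 5: ['rain', 'are'] (min_width=8, slack=7)
Line 6: ['blackboard', 'tree'] (min_width=15, slack=0)
Line 7: ['why', 'do', 'clean'] (min_width=12, slack=3)
Line 8: ['guitar', 'heart'] (min_width=12, slack=3)
Line 9: ['red', 'a', 'I', 'were'] (min_width=12, slack=3)
Line 10: ['were'] (min_width=4, slack=11)

Answer: blackboard tree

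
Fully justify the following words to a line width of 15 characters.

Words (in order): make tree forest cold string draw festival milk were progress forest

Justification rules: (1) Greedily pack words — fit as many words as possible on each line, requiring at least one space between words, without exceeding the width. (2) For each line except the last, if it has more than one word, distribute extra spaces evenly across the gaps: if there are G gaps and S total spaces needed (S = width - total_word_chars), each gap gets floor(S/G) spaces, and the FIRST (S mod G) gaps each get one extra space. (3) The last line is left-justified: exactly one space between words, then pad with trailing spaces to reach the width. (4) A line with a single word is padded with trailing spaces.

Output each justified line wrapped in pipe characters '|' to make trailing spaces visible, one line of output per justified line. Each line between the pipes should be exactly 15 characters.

Answer: |make       tree|
|forest     cold|
|string     draw|
|festival   milk|
|were   progress|
|forest         |

Derivation:
Line 1: ['make', 'tree'] (min_width=9, slack=6)
Line 2: ['forest', 'cold'] (min_width=11, slack=4)
Line 3: ['string', 'draw'] (min_width=11, slack=4)
Line 4: ['festival', 'milk'] (min_width=13, slack=2)
Line 5: ['were', 'progress'] (min_width=13, slack=2)
Line 6: ['forest'] (min_width=6, slack=9)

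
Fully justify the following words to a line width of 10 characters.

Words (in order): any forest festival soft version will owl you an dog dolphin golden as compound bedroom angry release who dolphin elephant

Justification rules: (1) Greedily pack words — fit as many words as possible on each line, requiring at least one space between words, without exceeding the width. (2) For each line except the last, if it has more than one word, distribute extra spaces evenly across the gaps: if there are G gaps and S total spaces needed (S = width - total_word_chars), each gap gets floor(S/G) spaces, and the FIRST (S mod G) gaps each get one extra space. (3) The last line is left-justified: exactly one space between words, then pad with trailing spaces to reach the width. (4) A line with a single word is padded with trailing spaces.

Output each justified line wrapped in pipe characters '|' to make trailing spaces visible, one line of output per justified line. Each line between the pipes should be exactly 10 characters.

Answer: |any forest|
|festival  |
|soft      |
|version   |
|will   owl|
|you an dog|
|dolphin   |
|golden  as|
|compound  |
|bedroom   |
|angry     |
|release   |
|who       |
|dolphin   |
|elephant  |

Derivation:
Line 1: ['any', 'forest'] (min_width=10, slack=0)
Line 2: ['festival'] (min_width=8, slack=2)
Line 3: ['soft'] (min_width=4, slack=6)
Line 4: ['version'] (min_width=7, slack=3)
Line 5: ['will', 'owl'] (min_width=8, slack=2)
Line 6: ['you', 'an', 'dog'] (min_width=10, slack=0)
Line 7: ['dolphin'] (min_width=7, slack=3)
Line 8: ['golden', 'as'] (min_width=9, slack=1)
Line 9: ['compound'] (min_width=8, slack=2)
Line 10: ['bedroom'] (min_width=7, slack=3)
Line 11: ['angry'] (min_width=5, slack=5)
Line 12: ['release'] (min_width=7, slack=3)
Line 13: ['who'] (min_width=3, slack=7)
Line 14: ['dolphin'] (min_width=7, slack=3)
Line 15: ['elephant'] (min_width=8, slack=2)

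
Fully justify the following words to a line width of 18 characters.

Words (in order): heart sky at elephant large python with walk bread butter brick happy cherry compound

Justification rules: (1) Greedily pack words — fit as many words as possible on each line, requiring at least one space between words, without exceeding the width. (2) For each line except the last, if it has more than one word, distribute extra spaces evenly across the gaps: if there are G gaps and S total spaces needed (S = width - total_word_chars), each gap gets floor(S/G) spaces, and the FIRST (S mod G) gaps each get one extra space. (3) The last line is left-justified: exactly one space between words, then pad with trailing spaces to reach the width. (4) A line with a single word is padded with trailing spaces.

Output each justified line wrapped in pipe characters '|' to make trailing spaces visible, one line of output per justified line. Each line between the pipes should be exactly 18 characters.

Answer: |heart    sky    at|
|elephant     large|
|python  with  walk|
|bread butter brick|
|happy       cherry|
|compound          |

Derivation:
Line 1: ['heart', 'sky', 'at'] (min_width=12, slack=6)
Line 2: ['elephant', 'large'] (min_width=14, slack=4)
Line 3: ['python', 'with', 'walk'] (min_width=16, slack=2)
Line 4: ['bread', 'butter', 'brick'] (min_width=18, slack=0)
Line 5: ['happy', 'cherry'] (min_width=12, slack=6)
Line 6: ['compound'] (min_width=8, slack=10)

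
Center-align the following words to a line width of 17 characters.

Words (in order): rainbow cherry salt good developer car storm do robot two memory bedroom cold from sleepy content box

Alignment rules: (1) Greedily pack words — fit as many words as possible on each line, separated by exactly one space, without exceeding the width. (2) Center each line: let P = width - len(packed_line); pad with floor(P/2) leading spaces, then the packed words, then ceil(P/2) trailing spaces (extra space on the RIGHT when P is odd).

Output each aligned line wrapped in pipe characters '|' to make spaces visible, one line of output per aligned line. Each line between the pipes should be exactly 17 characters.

Answer: | rainbow cherry  |
|    salt good    |
|  developer car  |
| storm do robot  |
|   two memory    |
|bedroom cold from|
| sleepy content  |
|       box       |

Derivation:
Line 1: ['rainbow', 'cherry'] (min_width=14, slack=3)
Line 2: ['salt', 'good'] (min_width=9, slack=8)
Line 3: ['developer', 'car'] (min_width=13, slack=4)
Line 4: ['storm', 'do', 'robot'] (min_width=14, slack=3)
Line 5: ['two', 'memory'] (min_width=10, slack=7)
Line 6: ['bedroom', 'cold', 'from'] (min_width=17, slack=0)
Line 7: ['sleepy', 'content'] (min_width=14, slack=3)
Line 8: ['box'] (min_width=3, slack=14)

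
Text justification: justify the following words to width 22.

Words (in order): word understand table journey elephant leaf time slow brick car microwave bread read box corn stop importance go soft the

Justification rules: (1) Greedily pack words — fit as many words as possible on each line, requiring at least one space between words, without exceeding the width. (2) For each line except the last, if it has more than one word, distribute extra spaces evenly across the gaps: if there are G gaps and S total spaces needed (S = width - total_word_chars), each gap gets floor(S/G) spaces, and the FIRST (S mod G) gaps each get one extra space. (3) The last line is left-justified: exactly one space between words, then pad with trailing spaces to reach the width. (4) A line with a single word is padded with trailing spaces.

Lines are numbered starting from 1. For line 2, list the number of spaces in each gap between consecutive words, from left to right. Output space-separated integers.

Answer: 2 1

Derivation:
Line 1: ['word', 'understand', 'table'] (min_width=21, slack=1)
Line 2: ['journey', 'elephant', 'leaf'] (min_width=21, slack=1)
Line 3: ['time', 'slow', 'brick', 'car'] (min_width=19, slack=3)
Line 4: ['microwave', 'bread', 'read'] (min_width=20, slack=2)
Line 5: ['box', 'corn', 'stop'] (min_width=13, slack=9)
Line 6: ['importance', 'go', 'soft', 'the'] (min_width=22, slack=0)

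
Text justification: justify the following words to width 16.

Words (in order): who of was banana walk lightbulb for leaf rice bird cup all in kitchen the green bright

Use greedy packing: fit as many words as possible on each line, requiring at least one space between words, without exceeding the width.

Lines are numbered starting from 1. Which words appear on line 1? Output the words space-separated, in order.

Line 1: ['who', 'of', 'was'] (min_width=10, slack=6)
Line 2: ['banana', 'walk'] (min_width=11, slack=5)
Line 3: ['lightbulb', 'for'] (min_width=13, slack=3)
Line 4: ['leaf', 'rice', 'bird'] (min_width=14, slack=2)
Line 5: ['cup', 'all', 'in'] (min_width=10, slack=6)
Line 6: ['kitchen', 'the'] (min_width=11, slack=5)
Line 7: ['green', 'bright'] (min_width=12, slack=4)

Answer: who of was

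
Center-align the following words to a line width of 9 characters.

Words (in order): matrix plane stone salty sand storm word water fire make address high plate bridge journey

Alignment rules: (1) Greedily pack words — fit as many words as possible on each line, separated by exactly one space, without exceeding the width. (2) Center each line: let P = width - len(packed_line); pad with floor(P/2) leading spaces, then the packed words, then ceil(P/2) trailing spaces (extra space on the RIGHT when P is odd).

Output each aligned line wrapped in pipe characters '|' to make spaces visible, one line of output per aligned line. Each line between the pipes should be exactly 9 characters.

Line 1: ['matrix'] (min_width=6, slack=3)
Line 2: ['plane'] (min_width=5, slack=4)
Line 3: ['stone'] (min_width=5, slack=4)
Line 4: ['salty'] (min_width=5, slack=4)
Line 5: ['sand'] (min_width=4, slack=5)
Line 6: ['storm'] (min_width=5, slack=4)
Line 7: ['word'] (min_width=4, slack=5)
Line 8: ['water'] (min_width=5, slack=4)
Line 9: ['fire', 'make'] (min_width=9, slack=0)
Line 10: ['address'] (min_width=7, slack=2)
Line 11: ['high'] (min_width=4, slack=5)
Line 12: ['plate'] (min_width=5, slack=4)
Line 13: ['bridge'] (min_width=6, slack=3)
Line 14: ['journey'] (min_width=7, slack=2)

Answer: | matrix  |
|  plane  |
|  stone  |
|  salty  |
|  sand   |
|  storm  |
|  word   |
|  water  |
|fire make|
| address |
|  high   |
|  plate  |
| bridge  |
| journey |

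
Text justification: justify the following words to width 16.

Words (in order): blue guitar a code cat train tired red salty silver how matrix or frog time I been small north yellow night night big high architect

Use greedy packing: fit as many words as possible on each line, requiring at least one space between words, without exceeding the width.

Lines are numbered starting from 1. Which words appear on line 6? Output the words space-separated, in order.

Answer: time I been

Derivation:
Line 1: ['blue', 'guitar', 'a'] (min_width=13, slack=3)
Line 2: ['code', 'cat', 'train'] (min_width=14, slack=2)
Line 3: ['tired', 'red', 'salty'] (min_width=15, slack=1)
Line 4: ['silver', 'how'] (min_width=10, slack=6)
Line 5: ['matrix', 'or', 'frog'] (min_width=14, slack=2)
Line 6: ['time', 'I', 'been'] (min_width=11, slack=5)
Line 7: ['small', 'north'] (min_width=11, slack=5)
Line 8: ['yellow', 'night'] (min_width=12, slack=4)
Line 9: ['night', 'big', 'high'] (min_width=14, slack=2)
Line 10: ['architect'] (min_width=9, slack=7)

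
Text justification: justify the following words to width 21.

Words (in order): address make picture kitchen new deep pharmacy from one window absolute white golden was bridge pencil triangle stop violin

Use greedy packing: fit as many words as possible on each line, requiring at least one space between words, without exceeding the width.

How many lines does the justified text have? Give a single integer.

Answer: 7

Derivation:
Line 1: ['address', 'make', 'picture'] (min_width=20, slack=1)
Line 2: ['kitchen', 'new', 'deep'] (min_width=16, slack=5)
Line 3: ['pharmacy', 'from', 'one'] (min_width=17, slack=4)
Line 4: ['window', 'absolute', 'white'] (min_width=21, slack=0)
Line 5: ['golden', 'was', 'bridge'] (min_width=17, slack=4)
Line 6: ['pencil', 'triangle', 'stop'] (min_width=20, slack=1)
Line 7: ['violin'] (min_width=6, slack=15)
Total lines: 7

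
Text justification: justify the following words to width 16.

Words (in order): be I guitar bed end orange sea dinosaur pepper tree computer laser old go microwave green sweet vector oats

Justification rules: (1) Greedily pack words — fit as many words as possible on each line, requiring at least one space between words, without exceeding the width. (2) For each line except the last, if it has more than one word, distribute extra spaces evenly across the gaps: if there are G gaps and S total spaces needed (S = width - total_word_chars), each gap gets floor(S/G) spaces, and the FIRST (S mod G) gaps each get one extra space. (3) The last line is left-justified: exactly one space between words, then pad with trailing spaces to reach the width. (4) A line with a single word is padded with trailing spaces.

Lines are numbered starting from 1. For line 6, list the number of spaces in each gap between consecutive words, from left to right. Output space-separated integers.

Answer: 2

Derivation:
Line 1: ['be', 'I', 'guitar', 'bed'] (min_width=15, slack=1)
Line 2: ['end', 'orange', 'sea'] (min_width=14, slack=2)
Line 3: ['dinosaur', 'pepper'] (min_width=15, slack=1)
Line 4: ['tree', 'computer'] (min_width=13, slack=3)
Line 5: ['laser', 'old', 'go'] (min_width=12, slack=4)
Line 6: ['microwave', 'green'] (min_width=15, slack=1)
Line 7: ['sweet', 'vector'] (min_width=12, slack=4)
Line 8: ['oats'] (min_width=4, slack=12)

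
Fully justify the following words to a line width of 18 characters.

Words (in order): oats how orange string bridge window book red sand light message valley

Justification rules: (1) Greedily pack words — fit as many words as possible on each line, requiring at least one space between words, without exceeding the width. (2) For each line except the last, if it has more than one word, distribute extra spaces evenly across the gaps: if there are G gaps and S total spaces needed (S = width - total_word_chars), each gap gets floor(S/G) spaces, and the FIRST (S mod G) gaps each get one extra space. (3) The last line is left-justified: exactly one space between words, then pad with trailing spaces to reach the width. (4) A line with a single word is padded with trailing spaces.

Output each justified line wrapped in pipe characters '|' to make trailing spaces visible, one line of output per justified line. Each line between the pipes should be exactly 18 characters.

Answer: |oats   how  orange|
|string      bridge|
|window   book  red|
|sand light message|
|valley            |

Derivation:
Line 1: ['oats', 'how', 'orange'] (min_width=15, slack=3)
Line 2: ['string', 'bridge'] (min_width=13, slack=5)
Line 3: ['window', 'book', 'red'] (min_width=15, slack=3)
Line 4: ['sand', 'light', 'message'] (min_width=18, slack=0)
Line 5: ['valley'] (min_width=6, slack=12)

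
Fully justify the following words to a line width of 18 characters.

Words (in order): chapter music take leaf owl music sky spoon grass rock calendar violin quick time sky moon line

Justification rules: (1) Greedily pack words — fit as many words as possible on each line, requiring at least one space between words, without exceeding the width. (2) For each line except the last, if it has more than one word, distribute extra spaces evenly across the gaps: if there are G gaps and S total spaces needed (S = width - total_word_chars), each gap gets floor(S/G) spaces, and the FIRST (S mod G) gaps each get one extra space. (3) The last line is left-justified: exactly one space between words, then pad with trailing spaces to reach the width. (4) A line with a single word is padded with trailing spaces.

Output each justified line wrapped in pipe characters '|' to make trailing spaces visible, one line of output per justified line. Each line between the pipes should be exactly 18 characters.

Answer: |chapter music take|
|leaf owl music sky|
|spoon  grass  rock|
|calendar    violin|
|quick   time   sky|
|moon line         |

Derivation:
Line 1: ['chapter', 'music', 'take'] (min_width=18, slack=0)
Line 2: ['leaf', 'owl', 'music', 'sky'] (min_width=18, slack=0)
Line 3: ['spoon', 'grass', 'rock'] (min_width=16, slack=2)
Line 4: ['calendar', 'violin'] (min_width=15, slack=3)
Line 5: ['quick', 'time', 'sky'] (min_width=14, slack=4)
Line 6: ['moon', 'line'] (min_width=9, slack=9)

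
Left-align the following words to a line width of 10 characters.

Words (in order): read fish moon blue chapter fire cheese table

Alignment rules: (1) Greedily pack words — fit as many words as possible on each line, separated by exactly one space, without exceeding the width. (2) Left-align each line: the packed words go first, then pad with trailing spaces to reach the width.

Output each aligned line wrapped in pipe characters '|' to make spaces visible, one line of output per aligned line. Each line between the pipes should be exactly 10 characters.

Answer: |read fish |
|moon blue |
|chapter   |
|fire      |
|cheese    |
|table     |

Derivation:
Line 1: ['read', 'fish'] (min_width=9, slack=1)
Line 2: ['moon', 'blue'] (min_width=9, slack=1)
Line 3: ['chapter'] (min_width=7, slack=3)
Line 4: ['fire'] (min_width=4, slack=6)
Line 5: ['cheese'] (min_width=6, slack=4)
Line 6: ['table'] (min_width=5, slack=5)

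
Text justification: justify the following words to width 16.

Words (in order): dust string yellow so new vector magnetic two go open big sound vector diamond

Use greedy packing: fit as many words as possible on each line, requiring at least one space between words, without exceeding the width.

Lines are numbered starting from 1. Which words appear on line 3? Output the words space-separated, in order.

Answer: vector magnetic

Derivation:
Line 1: ['dust', 'string'] (min_width=11, slack=5)
Line 2: ['yellow', 'so', 'new'] (min_width=13, slack=3)
Line 3: ['vector', 'magnetic'] (min_width=15, slack=1)
Line 4: ['two', 'go', 'open', 'big'] (min_width=15, slack=1)
Line 5: ['sound', 'vector'] (min_width=12, slack=4)
Line 6: ['diamond'] (min_width=7, slack=9)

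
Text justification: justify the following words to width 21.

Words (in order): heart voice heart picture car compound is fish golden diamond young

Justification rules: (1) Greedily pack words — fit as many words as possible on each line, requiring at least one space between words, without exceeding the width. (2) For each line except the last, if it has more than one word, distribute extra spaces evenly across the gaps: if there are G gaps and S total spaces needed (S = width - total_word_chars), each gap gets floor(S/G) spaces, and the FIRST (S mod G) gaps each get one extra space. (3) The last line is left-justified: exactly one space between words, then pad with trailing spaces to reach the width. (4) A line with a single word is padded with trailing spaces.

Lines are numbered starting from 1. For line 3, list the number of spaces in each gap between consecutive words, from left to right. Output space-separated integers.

Line 1: ['heart', 'voice', 'heart'] (min_width=17, slack=4)
Line 2: ['picture', 'car', 'compound'] (min_width=20, slack=1)
Line 3: ['is', 'fish', 'golden'] (min_width=14, slack=7)
Line 4: ['diamond', 'young'] (min_width=13, slack=8)

Answer: 5 4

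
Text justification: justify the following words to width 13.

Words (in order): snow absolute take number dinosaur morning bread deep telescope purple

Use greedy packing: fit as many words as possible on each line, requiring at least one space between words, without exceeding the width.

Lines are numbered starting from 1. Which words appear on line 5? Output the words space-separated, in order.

Line 1: ['snow', 'absolute'] (min_width=13, slack=0)
Line 2: ['take', 'number'] (min_width=11, slack=2)
Line 3: ['dinosaur'] (min_width=8, slack=5)
Line 4: ['morning', 'bread'] (min_width=13, slack=0)
Line 5: ['deep'] (min_width=4, slack=9)
Line 6: ['telescope'] (min_width=9, slack=4)
Line 7: ['purple'] (min_width=6, slack=7)

Answer: deep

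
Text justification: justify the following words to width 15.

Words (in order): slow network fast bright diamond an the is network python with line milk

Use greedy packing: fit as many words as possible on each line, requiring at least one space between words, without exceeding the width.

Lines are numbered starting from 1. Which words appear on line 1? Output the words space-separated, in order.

Line 1: ['slow', 'network'] (min_width=12, slack=3)
Line 2: ['fast', 'bright'] (min_width=11, slack=4)
Line 3: ['diamond', 'an', 'the'] (min_width=14, slack=1)
Line 4: ['is', 'network'] (min_width=10, slack=5)
Line 5: ['python', 'with'] (min_width=11, slack=4)
Line 6: ['line', 'milk'] (min_width=9, slack=6)

Answer: slow network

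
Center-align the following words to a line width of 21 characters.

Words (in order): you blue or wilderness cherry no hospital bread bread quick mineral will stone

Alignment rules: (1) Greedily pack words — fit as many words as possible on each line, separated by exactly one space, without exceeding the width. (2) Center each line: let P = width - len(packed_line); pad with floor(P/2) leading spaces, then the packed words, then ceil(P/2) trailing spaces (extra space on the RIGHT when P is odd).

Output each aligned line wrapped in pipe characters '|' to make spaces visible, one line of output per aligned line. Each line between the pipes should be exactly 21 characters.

Answer: |     you blue or     |
|wilderness cherry no |
|hospital bread bread |
| quick mineral will  |
|        stone        |

Derivation:
Line 1: ['you', 'blue', 'or'] (min_width=11, slack=10)
Line 2: ['wilderness', 'cherry', 'no'] (min_width=20, slack=1)
Line 3: ['hospital', 'bread', 'bread'] (min_width=20, slack=1)
Line 4: ['quick', 'mineral', 'will'] (min_width=18, slack=3)
Line 5: ['stone'] (min_width=5, slack=16)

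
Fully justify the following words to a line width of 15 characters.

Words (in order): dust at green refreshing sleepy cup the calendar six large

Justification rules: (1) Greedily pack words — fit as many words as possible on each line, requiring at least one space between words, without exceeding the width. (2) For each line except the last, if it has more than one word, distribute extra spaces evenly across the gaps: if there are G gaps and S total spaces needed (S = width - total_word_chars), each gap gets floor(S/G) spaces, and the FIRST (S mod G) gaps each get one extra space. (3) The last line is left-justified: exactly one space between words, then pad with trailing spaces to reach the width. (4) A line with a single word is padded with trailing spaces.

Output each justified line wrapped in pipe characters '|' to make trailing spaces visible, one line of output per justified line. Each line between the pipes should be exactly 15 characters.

Line 1: ['dust', 'at', 'green'] (min_width=13, slack=2)
Line 2: ['refreshing'] (min_width=10, slack=5)
Line 3: ['sleepy', 'cup', 'the'] (min_width=14, slack=1)
Line 4: ['calendar', 'six'] (min_width=12, slack=3)
Line 5: ['large'] (min_width=5, slack=10)

Answer: |dust  at  green|
|refreshing     |
|sleepy  cup the|
|calendar    six|
|large          |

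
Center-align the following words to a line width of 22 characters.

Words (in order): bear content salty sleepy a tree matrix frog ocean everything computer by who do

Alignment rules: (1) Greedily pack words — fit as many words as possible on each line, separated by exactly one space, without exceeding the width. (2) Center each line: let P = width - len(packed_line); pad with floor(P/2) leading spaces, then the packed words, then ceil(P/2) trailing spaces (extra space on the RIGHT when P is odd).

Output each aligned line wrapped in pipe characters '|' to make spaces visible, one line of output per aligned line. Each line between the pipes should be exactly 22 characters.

Answer: |  bear content salty  |
| sleepy a tree matrix |
|frog ocean everything |
|  computer by who do  |

Derivation:
Line 1: ['bear', 'content', 'salty'] (min_width=18, slack=4)
Line 2: ['sleepy', 'a', 'tree', 'matrix'] (min_width=20, slack=2)
Line 3: ['frog', 'ocean', 'everything'] (min_width=21, slack=1)
Line 4: ['computer', 'by', 'who', 'do'] (min_width=18, slack=4)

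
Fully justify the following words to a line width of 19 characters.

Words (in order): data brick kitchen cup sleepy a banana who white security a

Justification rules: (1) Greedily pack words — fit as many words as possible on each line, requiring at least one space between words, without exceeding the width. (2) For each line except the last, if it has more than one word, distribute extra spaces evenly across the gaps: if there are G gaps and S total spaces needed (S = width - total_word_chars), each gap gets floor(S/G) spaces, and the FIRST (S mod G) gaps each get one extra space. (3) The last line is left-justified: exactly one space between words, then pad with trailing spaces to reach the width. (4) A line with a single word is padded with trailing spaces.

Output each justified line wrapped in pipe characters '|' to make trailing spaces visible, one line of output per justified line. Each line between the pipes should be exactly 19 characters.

Answer: |data  brick kitchen|
|cup sleepy a banana|
|who  white security|
|a                  |

Derivation:
Line 1: ['data', 'brick', 'kitchen'] (min_width=18, slack=1)
Line 2: ['cup', 'sleepy', 'a', 'banana'] (min_width=19, slack=0)
Line 3: ['who', 'white', 'security'] (min_width=18, slack=1)
Line 4: ['a'] (min_width=1, slack=18)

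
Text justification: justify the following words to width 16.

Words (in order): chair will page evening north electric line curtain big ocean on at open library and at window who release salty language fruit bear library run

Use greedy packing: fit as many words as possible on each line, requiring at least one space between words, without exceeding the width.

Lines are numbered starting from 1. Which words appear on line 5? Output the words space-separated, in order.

Line 1: ['chair', 'will', 'page'] (min_width=15, slack=1)
Line 2: ['evening', 'north'] (min_width=13, slack=3)
Line 3: ['electric', 'line'] (min_width=13, slack=3)
Line 4: ['curtain', 'big'] (min_width=11, slack=5)
Line 5: ['ocean', 'on', 'at', 'open'] (min_width=16, slack=0)
Line 6: ['library', 'and', 'at'] (min_width=14, slack=2)
Line 7: ['window', 'who'] (min_width=10, slack=6)
Line 8: ['release', 'salty'] (min_width=13, slack=3)
Line 9: ['language', 'fruit'] (min_width=14, slack=2)
Line 10: ['bear', 'library', 'run'] (min_width=16, slack=0)

Answer: ocean on at open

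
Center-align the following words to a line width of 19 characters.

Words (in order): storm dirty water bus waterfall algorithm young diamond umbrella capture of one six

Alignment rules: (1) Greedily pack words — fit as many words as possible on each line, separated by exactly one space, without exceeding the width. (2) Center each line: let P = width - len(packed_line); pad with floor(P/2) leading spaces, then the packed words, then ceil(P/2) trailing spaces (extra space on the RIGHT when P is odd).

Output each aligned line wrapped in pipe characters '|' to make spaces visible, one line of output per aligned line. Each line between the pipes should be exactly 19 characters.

Answer: | storm dirty water |
|   bus waterfall   |
|  algorithm young  |
| diamond umbrella  |
|capture of one six |

Derivation:
Line 1: ['storm', 'dirty', 'water'] (min_width=17, slack=2)
Line 2: ['bus', 'waterfall'] (min_width=13, slack=6)
Line 3: ['algorithm', 'young'] (min_width=15, slack=4)
Line 4: ['diamond', 'umbrella'] (min_width=16, slack=3)
Line 5: ['capture', 'of', 'one', 'six'] (min_width=18, slack=1)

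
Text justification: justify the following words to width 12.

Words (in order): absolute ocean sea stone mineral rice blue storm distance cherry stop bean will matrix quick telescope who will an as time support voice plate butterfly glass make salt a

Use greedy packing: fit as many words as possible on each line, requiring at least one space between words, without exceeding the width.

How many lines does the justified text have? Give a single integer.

Line 1: ['absolute'] (min_width=8, slack=4)
Line 2: ['ocean', 'sea'] (min_width=9, slack=3)
Line 3: ['stone'] (min_width=5, slack=7)
Line 4: ['mineral', 'rice'] (min_width=12, slack=0)
Line 5: ['blue', 'storm'] (min_width=10, slack=2)
Line 6: ['distance'] (min_width=8, slack=4)
Line 7: ['cherry', 'stop'] (min_width=11, slack=1)
Line 8: ['bean', 'will'] (min_width=9, slack=3)
Line 9: ['matrix', 'quick'] (min_width=12, slack=0)
Line 10: ['telescope'] (min_width=9, slack=3)
Line 11: ['who', 'will', 'an'] (min_width=11, slack=1)
Line 12: ['as', 'time'] (min_width=7, slack=5)
Line 13: ['support'] (min_width=7, slack=5)
Line 14: ['voice', 'plate'] (min_width=11, slack=1)
Line 15: ['butterfly'] (min_width=9, slack=3)
Line 16: ['glass', 'make'] (min_width=10, slack=2)
Line 17: ['salt', 'a'] (min_width=6, slack=6)
Total lines: 17

Answer: 17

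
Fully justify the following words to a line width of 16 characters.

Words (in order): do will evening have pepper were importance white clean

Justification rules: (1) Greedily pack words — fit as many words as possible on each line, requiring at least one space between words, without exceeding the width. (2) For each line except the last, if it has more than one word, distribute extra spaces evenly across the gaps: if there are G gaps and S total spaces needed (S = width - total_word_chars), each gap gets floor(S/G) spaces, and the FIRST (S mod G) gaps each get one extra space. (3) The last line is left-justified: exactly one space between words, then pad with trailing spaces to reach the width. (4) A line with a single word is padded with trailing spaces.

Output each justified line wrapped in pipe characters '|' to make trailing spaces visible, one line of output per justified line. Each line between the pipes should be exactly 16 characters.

Line 1: ['do', 'will', 'evening'] (min_width=15, slack=1)
Line 2: ['have', 'pepper', 'were'] (min_width=16, slack=0)
Line 3: ['importance', 'white'] (min_width=16, slack=0)
Line 4: ['clean'] (min_width=5, slack=11)

Answer: |do  will evening|
|have pepper were|
|importance white|
|clean           |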